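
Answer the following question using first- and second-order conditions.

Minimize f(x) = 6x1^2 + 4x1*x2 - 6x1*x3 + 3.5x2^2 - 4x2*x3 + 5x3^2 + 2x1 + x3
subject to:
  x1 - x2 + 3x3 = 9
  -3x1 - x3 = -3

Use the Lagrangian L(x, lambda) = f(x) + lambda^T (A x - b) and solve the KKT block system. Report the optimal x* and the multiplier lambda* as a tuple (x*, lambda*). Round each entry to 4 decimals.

Form the Lagrangian:
  L(x, lambda) = (1/2) x^T Q x + c^T x + lambda^T (A x - b)
Stationarity (grad_x L = 0): Q x + c + A^T lambda = 0.
Primal feasibility: A x = b.

This gives the KKT block system:
  [ Q   A^T ] [ x     ]   [-c ]
  [ A    0  ] [ lambda ] = [ b ]

Solving the linear system:
  x*      = (0.0394, -0.3152, 2.8818)
  lambda* = (-13.5758, -9.8848)
  f(x*)   = 47.7439

x* = (0.0394, -0.3152, 2.8818), lambda* = (-13.5758, -9.8848)


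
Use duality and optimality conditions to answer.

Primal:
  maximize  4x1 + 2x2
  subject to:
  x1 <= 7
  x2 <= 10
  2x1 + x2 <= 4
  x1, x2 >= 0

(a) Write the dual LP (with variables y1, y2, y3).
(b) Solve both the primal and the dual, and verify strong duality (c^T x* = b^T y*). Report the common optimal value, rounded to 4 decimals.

The standard primal-dual pair for 'max c^T x s.t. A x <= b, x >= 0' is:
  Dual:  min b^T y  s.t.  A^T y >= c,  y >= 0.

So the dual LP is:
  minimize  7y1 + 10y2 + 4y3
  subject to:
    y1 + 2y3 >= 4
    y2 + y3 >= 2
    y1, y2, y3 >= 0

Solving the primal: x* = (2, 0).
  primal value c^T x* = 8.
Solving the dual: y* = (0, 0, 2).
  dual value b^T y* = 8.
Strong duality: c^T x* = b^T y*. Confirmed.

8


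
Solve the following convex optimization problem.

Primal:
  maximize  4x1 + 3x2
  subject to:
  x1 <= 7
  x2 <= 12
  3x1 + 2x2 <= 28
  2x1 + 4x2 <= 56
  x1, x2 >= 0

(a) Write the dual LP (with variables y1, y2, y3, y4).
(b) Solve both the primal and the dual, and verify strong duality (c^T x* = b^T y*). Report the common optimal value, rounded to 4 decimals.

The standard primal-dual pair for 'max c^T x s.t. A x <= b, x >= 0' is:
  Dual:  min b^T y  s.t.  A^T y >= c,  y >= 0.

So the dual LP is:
  minimize  7y1 + 12y2 + 28y3 + 56y4
  subject to:
    y1 + 3y3 + 2y4 >= 4
    y2 + 2y3 + 4y4 >= 3
    y1, y2, y3, y4 >= 0

Solving the primal: x* = (1.3333, 12).
  primal value c^T x* = 41.3333.
Solving the dual: y* = (0, 0.3333, 1.3333, 0).
  dual value b^T y* = 41.3333.
Strong duality: c^T x* = b^T y*. Confirmed.

41.3333


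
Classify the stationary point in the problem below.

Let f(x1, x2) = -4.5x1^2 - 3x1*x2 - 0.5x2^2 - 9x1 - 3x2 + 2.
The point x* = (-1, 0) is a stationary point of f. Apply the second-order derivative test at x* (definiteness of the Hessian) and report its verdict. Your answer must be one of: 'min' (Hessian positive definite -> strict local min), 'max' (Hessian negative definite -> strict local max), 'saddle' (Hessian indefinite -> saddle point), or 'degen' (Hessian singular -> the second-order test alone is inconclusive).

Compute the Hessian H = grad^2 f:
  H = [[-9, -3], [-3, -1]]
Verify stationarity: grad f(x*) = H x* + g = (0, 0).
Eigenvalues of H: -10, 0.
H has a zero eigenvalue (singular; negative semidefinite but not definite), so H is neither positive definite, negative definite, nor indefinite. The second-order test alone is inconclusive -> degen.
(Indeed, f is constant along the null direction of H through x*, so x* is not a strict local extremum.)

degen


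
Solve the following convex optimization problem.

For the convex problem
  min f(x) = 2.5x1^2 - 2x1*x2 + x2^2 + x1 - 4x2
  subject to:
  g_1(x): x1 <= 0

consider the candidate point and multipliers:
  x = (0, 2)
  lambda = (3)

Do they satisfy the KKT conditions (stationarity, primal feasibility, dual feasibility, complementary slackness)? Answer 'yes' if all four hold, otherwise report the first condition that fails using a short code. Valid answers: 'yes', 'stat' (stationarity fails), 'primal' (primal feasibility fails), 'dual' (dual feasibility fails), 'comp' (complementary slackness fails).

Gradient of f: grad f(x) = Q x + c = (-3, 0)
Constraint values g_i(x) = a_i^T x - b_i:
  g_1((0, 2)) = 0
Stationarity residual: grad f(x) + sum_i lambda_i a_i = (0, 0)
  -> stationarity OK
Primal feasibility (all g_i <= 0): OK
Dual feasibility (all lambda_i >= 0): OK
Complementary slackness (lambda_i * g_i(x) = 0 for all i): OK

Verdict: yes, KKT holds.

yes


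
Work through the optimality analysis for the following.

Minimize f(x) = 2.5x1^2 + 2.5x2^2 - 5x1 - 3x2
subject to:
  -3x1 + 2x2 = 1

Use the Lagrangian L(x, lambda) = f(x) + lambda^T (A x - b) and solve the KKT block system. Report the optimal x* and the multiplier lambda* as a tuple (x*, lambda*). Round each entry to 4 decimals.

Form the Lagrangian:
  L(x, lambda) = (1/2) x^T Q x + c^T x + lambda^T (A x - b)
Stationarity (grad_x L = 0): Q x + c + A^T lambda = 0.
Primal feasibility: A x = b.

This gives the KKT block system:
  [ Q   A^T ] [ x     ]   [-c ]
  [ A    0  ] [ lambda ] = [ b ]

Solving the linear system:
  x*      = (0.3538, 1.0308)
  lambda* = (-1.0769)
  f(x*)   = -1.8923

x* = (0.3538, 1.0308), lambda* = (-1.0769)


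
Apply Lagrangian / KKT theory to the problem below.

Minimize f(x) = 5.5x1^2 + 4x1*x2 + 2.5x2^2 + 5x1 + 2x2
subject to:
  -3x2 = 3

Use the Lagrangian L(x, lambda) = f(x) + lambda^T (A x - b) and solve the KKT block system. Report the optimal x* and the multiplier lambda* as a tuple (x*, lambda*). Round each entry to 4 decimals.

Form the Lagrangian:
  L(x, lambda) = (1/2) x^T Q x + c^T x + lambda^T (A x - b)
Stationarity (grad_x L = 0): Q x + c + A^T lambda = 0.
Primal feasibility: A x = b.

This gives the KKT block system:
  [ Q   A^T ] [ x     ]   [-c ]
  [ A    0  ] [ lambda ] = [ b ]

Solving the linear system:
  x*      = (-0.0909, -1)
  lambda* = (-1.1212)
  f(x*)   = 0.4545

x* = (-0.0909, -1), lambda* = (-1.1212)


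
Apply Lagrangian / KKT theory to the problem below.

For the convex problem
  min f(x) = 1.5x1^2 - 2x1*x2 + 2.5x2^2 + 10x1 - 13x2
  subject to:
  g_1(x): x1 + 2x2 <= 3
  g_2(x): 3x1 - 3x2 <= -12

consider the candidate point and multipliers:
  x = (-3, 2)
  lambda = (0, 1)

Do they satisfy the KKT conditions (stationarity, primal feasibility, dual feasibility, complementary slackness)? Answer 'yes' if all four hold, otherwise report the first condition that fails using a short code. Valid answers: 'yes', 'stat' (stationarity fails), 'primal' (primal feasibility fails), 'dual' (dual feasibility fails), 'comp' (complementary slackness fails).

Gradient of f: grad f(x) = Q x + c = (-3, 3)
Constraint values g_i(x) = a_i^T x - b_i:
  g_1((-3, 2)) = -2
  g_2((-3, 2)) = -3
Stationarity residual: grad f(x) + sum_i lambda_i a_i = (0, 0)
  -> stationarity OK
Primal feasibility (all g_i <= 0): OK
Dual feasibility (all lambda_i >= 0): OK
Complementary slackness (lambda_i * g_i(x) = 0 for all i): FAILS

Verdict: the first failing condition is complementary_slackness -> comp.

comp


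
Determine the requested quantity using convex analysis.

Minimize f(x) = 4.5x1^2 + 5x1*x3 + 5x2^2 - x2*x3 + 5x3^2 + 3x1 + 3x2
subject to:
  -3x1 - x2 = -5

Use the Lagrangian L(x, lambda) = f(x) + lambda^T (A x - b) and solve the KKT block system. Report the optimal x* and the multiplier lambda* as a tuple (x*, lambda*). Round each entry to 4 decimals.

Form the Lagrangian:
  L(x, lambda) = (1/2) x^T Q x + c^T x + lambda^T (A x - b)
Stationarity (grad_x L = 0): Q x + c + A^T lambda = 0.
Primal feasibility: A x = b.

This gives the KKT block system:
  [ Q   A^T ] [ x     ]   [-c ]
  [ A    0  ] [ lambda ] = [ b ]

Solving the linear system:
  x*      = (1.6415, 0.0756, -0.8132)
  lambda* = (4.5691)
  f(x*)   = 13.9984

x* = (1.6415, 0.0756, -0.8132), lambda* = (4.5691)


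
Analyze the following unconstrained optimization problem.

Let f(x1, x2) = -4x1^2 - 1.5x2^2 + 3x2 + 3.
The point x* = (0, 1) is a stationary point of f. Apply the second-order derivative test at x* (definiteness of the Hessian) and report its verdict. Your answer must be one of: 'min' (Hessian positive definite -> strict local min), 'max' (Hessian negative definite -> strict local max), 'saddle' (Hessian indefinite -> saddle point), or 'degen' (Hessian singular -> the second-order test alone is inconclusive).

Compute the Hessian H = grad^2 f:
  H = [[-8, 0], [0, -3]]
Verify stationarity: grad f(x*) = H x* + g = (0, 0).
Eigenvalues of H: -8, -3.
Both eigenvalues < 0, so H is negative definite -> x* is a strict local max.

max


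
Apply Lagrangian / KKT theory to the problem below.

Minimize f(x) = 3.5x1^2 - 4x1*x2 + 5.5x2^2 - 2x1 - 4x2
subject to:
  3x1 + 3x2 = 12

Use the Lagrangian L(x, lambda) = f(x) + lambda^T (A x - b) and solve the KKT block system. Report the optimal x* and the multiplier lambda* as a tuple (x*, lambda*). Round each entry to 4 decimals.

Form the Lagrangian:
  L(x, lambda) = (1/2) x^T Q x + c^T x + lambda^T (A x - b)
Stationarity (grad_x L = 0): Q x + c + A^T lambda = 0.
Primal feasibility: A x = b.

This gives the KKT block system:
  [ Q   A^T ] [ x     ]   [-c ]
  [ A    0  ] [ lambda ] = [ b ]

Solving the linear system:
  x*      = (2.2308, 1.7692)
  lambda* = (-2.1795)
  f(x*)   = 7.3077

x* = (2.2308, 1.7692), lambda* = (-2.1795)


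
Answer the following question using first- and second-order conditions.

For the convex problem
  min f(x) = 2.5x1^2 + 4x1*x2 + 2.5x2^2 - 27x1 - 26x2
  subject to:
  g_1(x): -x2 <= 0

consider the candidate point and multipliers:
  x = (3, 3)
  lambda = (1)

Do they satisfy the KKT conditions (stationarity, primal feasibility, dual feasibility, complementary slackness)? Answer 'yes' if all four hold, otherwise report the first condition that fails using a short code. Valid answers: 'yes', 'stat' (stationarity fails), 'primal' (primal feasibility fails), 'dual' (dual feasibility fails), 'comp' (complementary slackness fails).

Gradient of f: grad f(x) = Q x + c = (0, 1)
Constraint values g_i(x) = a_i^T x - b_i:
  g_1((3, 3)) = -3
Stationarity residual: grad f(x) + sum_i lambda_i a_i = (0, 0)
  -> stationarity OK
Primal feasibility (all g_i <= 0): OK
Dual feasibility (all lambda_i >= 0): OK
Complementary slackness (lambda_i * g_i(x) = 0 for all i): FAILS

Verdict: the first failing condition is complementary_slackness -> comp.

comp


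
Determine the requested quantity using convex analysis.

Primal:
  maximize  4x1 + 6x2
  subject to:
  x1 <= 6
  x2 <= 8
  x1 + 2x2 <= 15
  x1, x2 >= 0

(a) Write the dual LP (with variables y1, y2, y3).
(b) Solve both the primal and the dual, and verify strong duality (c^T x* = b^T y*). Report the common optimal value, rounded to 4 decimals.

The standard primal-dual pair for 'max c^T x s.t. A x <= b, x >= 0' is:
  Dual:  min b^T y  s.t.  A^T y >= c,  y >= 0.

So the dual LP is:
  minimize  6y1 + 8y2 + 15y3
  subject to:
    y1 + y3 >= 4
    y2 + 2y3 >= 6
    y1, y2, y3 >= 0

Solving the primal: x* = (6, 4.5).
  primal value c^T x* = 51.
Solving the dual: y* = (1, 0, 3).
  dual value b^T y* = 51.
Strong duality: c^T x* = b^T y*. Confirmed.

51


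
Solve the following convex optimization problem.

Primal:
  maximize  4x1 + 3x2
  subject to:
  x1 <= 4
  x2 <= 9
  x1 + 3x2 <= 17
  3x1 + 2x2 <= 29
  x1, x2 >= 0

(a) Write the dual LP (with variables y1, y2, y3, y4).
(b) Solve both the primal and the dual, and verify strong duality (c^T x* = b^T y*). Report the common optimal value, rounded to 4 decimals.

The standard primal-dual pair for 'max c^T x s.t. A x <= b, x >= 0' is:
  Dual:  min b^T y  s.t.  A^T y >= c,  y >= 0.

So the dual LP is:
  minimize  4y1 + 9y2 + 17y3 + 29y4
  subject to:
    y1 + y3 + 3y4 >= 4
    y2 + 3y3 + 2y4 >= 3
    y1, y2, y3, y4 >= 0

Solving the primal: x* = (4, 4.3333).
  primal value c^T x* = 29.
Solving the dual: y* = (3, 0, 1, 0).
  dual value b^T y* = 29.
Strong duality: c^T x* = b^T y*. Confirmed.

29


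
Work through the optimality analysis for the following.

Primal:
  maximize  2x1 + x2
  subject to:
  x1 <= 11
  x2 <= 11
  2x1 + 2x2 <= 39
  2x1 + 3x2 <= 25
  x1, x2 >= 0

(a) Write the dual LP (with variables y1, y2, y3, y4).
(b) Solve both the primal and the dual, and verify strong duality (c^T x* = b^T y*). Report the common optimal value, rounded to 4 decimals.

The standard primal-dual pair for 'max c^T x s.t. A x <= b, x >= 0' is:
  Dual:  min b^T y  s.t.  A^T y >= c,  y >= 0.

So the dual LP is:
  minimize  11y1 + 11y2 + 39y3 + 25y4
  subject to:
    y1 + 2y3 + 2y4 >= 2
    y2 + 2y3 + 3y4 >= 1
    y1, y2, y3, y4 >= 0

Solving the primal: x* = (11, 1).
  primal value c^T x* = 23.
Solving the dual: y* = (1.3333, 0, 0, 0.3333).
  dual value b^T y* = 23.
Strong duality: c^T x* = b^T y*. Confirmed.

23


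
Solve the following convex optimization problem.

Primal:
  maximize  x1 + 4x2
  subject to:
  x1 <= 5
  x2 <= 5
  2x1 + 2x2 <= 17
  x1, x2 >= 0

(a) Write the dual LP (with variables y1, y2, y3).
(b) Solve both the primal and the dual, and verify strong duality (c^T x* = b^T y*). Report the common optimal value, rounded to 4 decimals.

The standard primal-dual pair for 'max c^T x s.t. A x <= b, x >= 0' is:
  Dual:  min b^T y  s.t.  A^T y >= c,  y >= 0.

So the dual LP is:
  minimize  5y1 + 5y2 + 17y3
  subject to:
    y1 + 2y3 >= 1
    y2 + 2y3 >= 4
    y1, y2, y3 >= 0

Solving the primal: x* = (3.5, 5).
  primal value c^T x* = 23.5.
Solving the dual: y* = (0, 3, 0.5).
  dual value b^T y* = 23.5.
Strong duality: c^T x* = b^T y*. Confirmed.

23.5


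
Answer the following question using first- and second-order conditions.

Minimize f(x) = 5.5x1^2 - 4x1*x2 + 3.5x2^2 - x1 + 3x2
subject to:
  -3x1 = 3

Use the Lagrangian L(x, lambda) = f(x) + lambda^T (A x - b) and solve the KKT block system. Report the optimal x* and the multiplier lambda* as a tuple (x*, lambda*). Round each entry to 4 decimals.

Form the Lagrangian:
  L(x, lambda) = (1/2) x^T Q x + c^T x + lambda^T (A x - b)
Stationarity (grad_x L = 0): Q x + c + A^T lambda = 0.
Primal feasibility: A x = b.

This gives the KKT block system:
  [ Q   A^T ] [ x     ]   [-c ]
  [ A    0  ] [ lambda ] = [ b ]

Solving the linear system:
  x*      = (-1, -1)
  lambda* = (-2.6667)
  f(x*)   = 3

x* = (-1, -1), lambda* = (-2.6667)


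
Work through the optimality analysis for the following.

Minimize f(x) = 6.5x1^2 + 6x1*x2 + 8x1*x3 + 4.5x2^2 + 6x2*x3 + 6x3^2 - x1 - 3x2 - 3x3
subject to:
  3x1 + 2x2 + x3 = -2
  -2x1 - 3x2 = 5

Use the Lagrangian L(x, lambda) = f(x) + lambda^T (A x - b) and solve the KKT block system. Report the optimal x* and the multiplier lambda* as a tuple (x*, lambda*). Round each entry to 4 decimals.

Form the Lagrangian:
  L(x, lambda) = (1/2) x^T Q x + c^T x + lambda^T (A x - b)
Stationarity (grad_x L = 0): Q x + c + A^T lambda = 0.
Primal feasibility: A x = b.

This gives the KKT block system:
  [ Q   A^T ] [ x     ]   [-c ]
  [ A    0  ] [ lambda ] = [ b ]

Solving the linear system:
  x*      = (-0.046, -1.636, 1.41)
  lambda* = (-3.7356, -5.6705)
  f(x*)   = 10.8027

x* = (-0.046, -1.636, 1.41), lambda* = (-3.7356, -5.6705)


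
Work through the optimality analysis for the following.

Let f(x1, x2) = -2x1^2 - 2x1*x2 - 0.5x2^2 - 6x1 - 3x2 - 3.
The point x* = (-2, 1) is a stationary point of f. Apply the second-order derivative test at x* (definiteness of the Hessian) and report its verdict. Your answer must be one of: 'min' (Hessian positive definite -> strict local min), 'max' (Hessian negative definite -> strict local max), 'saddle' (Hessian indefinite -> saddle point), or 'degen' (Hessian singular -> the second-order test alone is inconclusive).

Compute the Hessian H = grad^2 f:
  H = [[-4, -2], [-2, -1]]
Verify stationarity: grad f(x*) = H x* + g = (0, 0).
Eigenvalues of H: -5, 0.
H has a zero eigenvalue (singular; negative semidefinite but not definite), so H is neither positive definite, negative definite, nor indefinite. The second-order test alone is inconclusive -> degen.
(Indeed, f is constant along the null direction of H through x*, so x* is not a strict local extremum.)

degen


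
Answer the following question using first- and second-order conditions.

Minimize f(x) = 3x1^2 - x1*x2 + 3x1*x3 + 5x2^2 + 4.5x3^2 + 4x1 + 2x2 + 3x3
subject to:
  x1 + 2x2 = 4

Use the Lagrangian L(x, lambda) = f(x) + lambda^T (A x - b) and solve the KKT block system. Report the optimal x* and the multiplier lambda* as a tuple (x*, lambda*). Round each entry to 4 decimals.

Form the Lagrangian:
  L(x, lambda) = (1/2) x^T Q x + c^T x + lambda^T (A x - b)
Stationarity (grad_x L = 0): Q x + c + A^T lambda = 0.
Primal feasibility: A x = b.

This gives the KKT block system:
  [ Q   A^T ] [ x     ]   [-c ]
  [ A    0  ] [ lambda ] = [ b ]

Solving the linear system:
  x*      = (1.1765, 1.4118, -0.7255)
  lambda* = (-7.4706)
  f(x*)   = 17.6176

x* = (1.1765, 1.4118, -0.7255), lambda* = (-7.4706)


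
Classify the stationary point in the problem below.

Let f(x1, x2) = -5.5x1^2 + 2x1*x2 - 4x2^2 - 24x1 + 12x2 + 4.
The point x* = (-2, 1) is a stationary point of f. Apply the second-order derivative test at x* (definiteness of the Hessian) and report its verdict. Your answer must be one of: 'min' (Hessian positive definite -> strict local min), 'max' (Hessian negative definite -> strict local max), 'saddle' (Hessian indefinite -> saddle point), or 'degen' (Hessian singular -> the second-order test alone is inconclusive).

Compute the Hessian H = grad^2 f:
  H = [[-11, 2], [2, -8]]
Verify stationarity: grad f(x*) = H x* + g = (0, 0).
Eigenvalues of H: -12, -7.
Both eigenvalues < 0, so H is negative definite -> x* is a strict local max.

max


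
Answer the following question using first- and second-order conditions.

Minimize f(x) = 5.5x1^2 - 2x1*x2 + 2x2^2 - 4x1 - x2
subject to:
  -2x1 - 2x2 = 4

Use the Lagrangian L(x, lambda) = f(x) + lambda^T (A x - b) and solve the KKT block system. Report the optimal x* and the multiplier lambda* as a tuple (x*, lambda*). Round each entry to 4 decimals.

Form the Lagrangian:
  L(x, lambda) = (1/2) x^T Q x + c^T x + lambda^T (A x - b)
Stationarity (grad_x L = 0): Q x + c + A^T lambda = 0.
Primal feasibility: A x = b.

This gives the KKT block system:
  [ Q   A^T ] [ x     ]   [-c ]
  [ A    0  ] [ lambda ] = [ b ]

Solving the linear system:
  x*      = (-0.4737, -1.5263)
  lambda* = (-3.0789)
  f(x*)   = 7.8684

x* = (-0.4737, -1.5263), lambda* = (-3.0789)


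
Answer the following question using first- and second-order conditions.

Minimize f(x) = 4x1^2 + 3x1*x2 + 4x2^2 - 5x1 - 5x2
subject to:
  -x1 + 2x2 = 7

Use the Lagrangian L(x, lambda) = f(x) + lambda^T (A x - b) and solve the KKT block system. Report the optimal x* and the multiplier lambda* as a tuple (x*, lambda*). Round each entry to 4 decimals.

Form the Lagrangian:
  L(x, lambda) = (1/2) x^T Q x + c^T x + lambda^T (A x - b)
Stationarity (grad_x L = 0): Q x + c + A^T lambda = 0.
Primal feasibility: A x = b.

This gives the KKT block system:
  [ Q   A^T ] [ x     ]   [-c ]
  [ A    0  ] [ lambda ] = [ b ]

Solving the linear system:
  x*      = (-1.3077, 2.8462)
  lambda* = (-6.9231)
  f(x*)   = 20.3846

x* = (-1.3077, 2.8462), lambda* = (-6.9231)


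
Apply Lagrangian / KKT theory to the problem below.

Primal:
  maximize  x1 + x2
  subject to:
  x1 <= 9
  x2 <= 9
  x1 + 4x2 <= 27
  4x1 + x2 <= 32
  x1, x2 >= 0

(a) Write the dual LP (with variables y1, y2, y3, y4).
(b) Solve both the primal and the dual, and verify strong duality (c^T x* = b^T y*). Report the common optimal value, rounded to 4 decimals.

The standard primal-dual pair for 'max c^T x s.t. A x <= b, x >= 0' is:
  Dual:  min b^T y  s.t.  A^T y >= c,  y >= 0.

So the dual LP is:
  minimize  9y1 + 9y2 + 27y3 + 32y4
  subject to:
    y1 + y3 + 4y4 >= 1
    y2 + 4y3 + y4 >= 1
    y1, y2, y3, y4 >= 0

Solving the primal: x* = (6.7333, 5.0667).
  primal value c^T x* = 11.8.
Solving the dual: y* = (0, 0, 0.2, 0.2).
  dual value b^T y* = 11.8.
Strong duality: c^T x* = b^T y*. Confirmed.

11.8


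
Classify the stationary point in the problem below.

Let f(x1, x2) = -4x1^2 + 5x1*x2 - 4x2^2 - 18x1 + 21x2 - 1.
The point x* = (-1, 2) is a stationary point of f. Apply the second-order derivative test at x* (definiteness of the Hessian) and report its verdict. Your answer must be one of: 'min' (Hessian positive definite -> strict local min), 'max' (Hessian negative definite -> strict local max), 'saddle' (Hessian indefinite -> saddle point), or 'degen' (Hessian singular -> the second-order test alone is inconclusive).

Compute the Hessian H = grad^2 f:
  H = [[-8, 5], [5, -8]]
Verify stationarity: grad f(x*) = H x* + g = (0, 0).
Eigenvalues of H: -13, -3.
Both eigenvalues < 0, so H is negative definite -> x* is a strict local max.

max


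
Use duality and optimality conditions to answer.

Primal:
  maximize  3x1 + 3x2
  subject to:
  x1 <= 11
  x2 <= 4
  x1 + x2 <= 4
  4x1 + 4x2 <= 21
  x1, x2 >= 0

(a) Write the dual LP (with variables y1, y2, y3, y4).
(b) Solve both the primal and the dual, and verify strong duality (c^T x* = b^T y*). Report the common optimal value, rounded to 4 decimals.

The standard primal-dual pair for 'max c^T x s.t. A x <= b, x >= 0' is:
  Dual:  min b^T y  s.t.  A^T y >= c,  y >= 0.

So the dual LP is:
  minimize  11y1 + 4y2 + 4y3 + 21y4
  subject to:
    y1 + y3 + 4y4 >= 3
    y2 + y3 + 4y4 >= 3
    y1, y2, y3, y4 >= 0

Solving the primal: x* = (4, 0).
  primal value c^T x* = 12.
Solving the dual: y* = (0, 0, 3, 0).
  dual value b^T y* = 12.
Strong duality: c^T x* = b^T y*. Confirmed.

12


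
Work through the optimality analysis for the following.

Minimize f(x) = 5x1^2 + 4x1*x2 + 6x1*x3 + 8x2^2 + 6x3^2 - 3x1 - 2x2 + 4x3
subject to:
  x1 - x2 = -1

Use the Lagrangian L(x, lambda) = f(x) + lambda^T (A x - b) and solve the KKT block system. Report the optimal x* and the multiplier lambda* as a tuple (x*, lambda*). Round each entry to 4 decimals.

Form the Lagrangian:
  L(x, lambda) = (1/2) x^T Q x + c^T x + lambda^T (A x - b)
Stationarity (grad_x L = 0): Q x + c + A^T lambda = 0.
Primal feasibility: A x = b.

This gives the KKT block system:
  [ Q   A^T ] [ x     ]   [-c ]
  [ A    0  ] [ lambda ] = [ b ]

Solving the linear system:
  x*      = (-0.4194, 0.5806, -0.1237)
  lambda* = (5.6129)
  f(x*)   = 2.6075

x* = (-0.4194, 0.5806, -0.1237), lambda* = (5.6129)


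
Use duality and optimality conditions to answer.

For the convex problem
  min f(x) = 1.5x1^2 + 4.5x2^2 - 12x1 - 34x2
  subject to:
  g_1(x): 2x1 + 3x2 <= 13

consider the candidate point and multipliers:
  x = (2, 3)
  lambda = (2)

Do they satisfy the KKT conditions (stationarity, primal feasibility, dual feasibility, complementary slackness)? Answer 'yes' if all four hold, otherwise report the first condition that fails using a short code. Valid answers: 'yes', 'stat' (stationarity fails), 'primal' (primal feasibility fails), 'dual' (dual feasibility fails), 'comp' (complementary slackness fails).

Gradient of f: grad f(x) = Q x + c = (-6, -7)
Constraint values g_i(x) = a_i^T x - b_i:
  g_1((2, 3)) = 0
Stationarity residual: grad f(x) + sum_i lambda_i a_i = (-2, -1)
  -> stationarity FAILS
Primal feasibility (all g_i <= 0): OK
Dual feasibility (all lambda_i >= 0): OK
Complementary slackness (lambda_i * g_i(x) = 0 for all i): OK

Verdict: the first failing condition is stationarity -> stat.

stat


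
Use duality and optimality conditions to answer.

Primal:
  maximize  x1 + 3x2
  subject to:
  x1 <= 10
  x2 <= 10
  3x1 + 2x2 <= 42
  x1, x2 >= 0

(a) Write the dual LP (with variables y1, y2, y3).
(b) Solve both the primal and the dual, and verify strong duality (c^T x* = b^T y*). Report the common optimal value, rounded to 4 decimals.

The standard primal-dual pair for 'max c^T x s.t. A x <= b, x >= 0' is:
  Dual:  min b^T y  s.t.  A^T y >= c,  y >= 0.

So the dual LP is:
  minimize  10y1 + 10y2 + 42y3
  subject to:
    y1 + 3y3 >= 1
    y2 + 2y3 >= 3
    y1, y2, y3 >= 0

Solving the primal: x* = (7.3333, 10).
  primal value c^T x* = 37.3333.
Solving the dual: y* = (0, 2.3333, 0.3333).
  dual value b^T y* = 37.3333.
Strong duality: c^T x* = b^T y*. Confirmed.

37.3333


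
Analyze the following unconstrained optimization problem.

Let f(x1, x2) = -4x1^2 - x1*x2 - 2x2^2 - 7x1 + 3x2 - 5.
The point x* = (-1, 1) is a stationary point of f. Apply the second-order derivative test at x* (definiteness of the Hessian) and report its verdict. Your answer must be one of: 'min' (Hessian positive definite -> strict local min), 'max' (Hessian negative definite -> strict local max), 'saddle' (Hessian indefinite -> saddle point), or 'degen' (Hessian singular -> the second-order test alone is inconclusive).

Compute the Hessian H = grad^2 f:
  H = [[-8, -1], [-1, -4]]
Verify stationarity: grad f(x*) = H x* + g = (0, 0).
Eigenvalues of H: -8.2361, -3.7639.
Both eigenvalues < 0, so H is negative definite -> x* is a strict local max.

max


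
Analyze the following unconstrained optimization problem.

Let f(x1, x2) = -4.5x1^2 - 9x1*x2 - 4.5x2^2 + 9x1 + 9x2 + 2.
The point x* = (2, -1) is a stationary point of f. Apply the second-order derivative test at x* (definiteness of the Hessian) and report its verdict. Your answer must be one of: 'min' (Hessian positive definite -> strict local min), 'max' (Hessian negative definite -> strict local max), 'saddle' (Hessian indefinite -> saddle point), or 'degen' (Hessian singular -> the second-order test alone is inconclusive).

Compute the Hessian H = grad^2 f:
  H = [[-9, -9], [-9, -9]]
Verify stationarity: grad f(x*) = H x* + g = (0, 0).
Eigenvalues of H: -18, 0.
H has a zero eigenvalue (singular; negative semidefinite but not definite), so H is neither positive definite, negative definite, nor indefinite. The second-order test alone is inconclusive -> degen.
(Indeed, f is constant along the null direction of H through x*, so x* is not a strict local extremum.)

degen


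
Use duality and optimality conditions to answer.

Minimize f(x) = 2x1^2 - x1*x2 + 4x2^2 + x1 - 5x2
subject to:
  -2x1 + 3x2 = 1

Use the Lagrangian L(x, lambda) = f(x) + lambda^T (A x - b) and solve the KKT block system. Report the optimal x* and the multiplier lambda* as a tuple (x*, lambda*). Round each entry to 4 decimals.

Form the Lagrangian:
  L(x, lambda) = (1/2) x^T Q x + c^T x + lambda^T (A x - b)
Stationarity (grad_x L = 0): Q x + c + A^T lambda = 0.
Primal feasibility: A x = b.

This gives the KKT block system:
  [ Q   A^T ] [ x     ]   [-c ]
  [ A    0  ] [ lambda ] = [ b ]

Solving the linear system:
  x*      = (0.1429, 0.4286)
  lambda* = (0.5714)
  f(x*)   = -1.2857

x* = (0.1429, 0.4286), lambda* = (0.5714)


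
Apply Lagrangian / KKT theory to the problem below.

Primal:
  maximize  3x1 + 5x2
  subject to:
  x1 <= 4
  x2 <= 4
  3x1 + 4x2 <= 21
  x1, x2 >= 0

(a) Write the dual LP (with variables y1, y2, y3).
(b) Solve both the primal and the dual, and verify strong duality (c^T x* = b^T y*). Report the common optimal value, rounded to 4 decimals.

The standard primal-dual pair for 'max c^T x s.t. A x <= b, x >= 0' is:
  Dual:  min b^T y  s.t.  A^T y >= c,  y >= 0.

So the dual LP is:
  minimize  4y1 + 4y2 + 21y3
  subject to:
    y1 + 3y3 >= 3
    y2 + 4y3 >= 5
    y1, y2, y3 >= 0

Solving the primal: x* = (1.6667, 4).
  primal value c^T x* = 25.
Solving the dual: y* = (0, 1, 1).
  dual value b^T y* = 25.
Strong duality: c^T x* = b^T y*. Confirmed.

25


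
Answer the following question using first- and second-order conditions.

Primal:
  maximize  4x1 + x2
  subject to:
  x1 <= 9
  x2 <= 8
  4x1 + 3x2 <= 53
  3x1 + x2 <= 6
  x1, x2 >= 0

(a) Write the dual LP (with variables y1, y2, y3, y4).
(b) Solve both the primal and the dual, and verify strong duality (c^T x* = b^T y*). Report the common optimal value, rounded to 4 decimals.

The standard primal-dual pair for 'max c^T x s.t. A x <= b, x >= 0' is:
  Dual:  min b^T y  s.t.  A^T y >= c,  y >= 0.

So the dual LP is:
  minimize  9y1 + 8y2 + 53y3 + 6y4
  subject to:
    y1 + 4y3 + 3y4 >= 4
    y2 + 3y3 + y4 >= 1
    y1, y2, y3, y4 >= 0

Solving the primal: x* = (2, 0).
  primal value c^T x* = 8.
Solving the dual: y* = (0, 0, 0, 1.3333).
  dual value b^T y* = 8.
Strong duality: c^T x* = b^T y*. Confirmed.

8


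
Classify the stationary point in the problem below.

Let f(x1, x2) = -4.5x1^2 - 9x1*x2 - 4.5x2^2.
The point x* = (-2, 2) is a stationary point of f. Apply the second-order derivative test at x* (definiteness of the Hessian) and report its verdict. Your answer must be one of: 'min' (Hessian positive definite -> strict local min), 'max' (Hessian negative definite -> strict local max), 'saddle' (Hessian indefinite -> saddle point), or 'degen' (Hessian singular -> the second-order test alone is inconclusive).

Compute the Hessian H = grad^2 f:
  H = [[-9, -9], [-9, -9]]
Verify stationarity: grad f(x*) = H x* + g = (0, 0).
Eigenvalues of H: -18, 0.
H has a zero eigenvalue (singular; negative semidefinite but not definite), so H is neither positive definite, negative definite, nor indefinite. The second-order test alone is inconclusive -> degen.
(Indeed, f is constant along the null direction of H through x*, so x* is not a strict local extremum.)

degen


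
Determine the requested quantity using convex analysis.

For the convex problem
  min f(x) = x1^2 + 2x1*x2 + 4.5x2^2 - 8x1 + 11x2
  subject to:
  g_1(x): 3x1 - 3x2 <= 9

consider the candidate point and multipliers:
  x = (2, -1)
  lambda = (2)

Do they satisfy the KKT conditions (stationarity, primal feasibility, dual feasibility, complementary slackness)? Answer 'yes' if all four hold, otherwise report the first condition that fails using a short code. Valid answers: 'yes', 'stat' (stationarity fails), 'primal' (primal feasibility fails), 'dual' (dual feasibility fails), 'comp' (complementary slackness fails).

Gradient of f: grad f(x) = Q x + c = (-6, 6)
Constraint values g_i(x) = a_i^T x - b_i:
  g_1((2, -1)) = 0
Stationarity residual: grad f(x) + sum_i lambda_i a_i = (0, 0)
  -> stationarity OK
Primal feasibility (all g_i <= 0): OK
Dual feasibility (all lambda_i >= 0): OK
Complementary slackness (lambda_i * g_i(x) = 0 for all i): OK

Verdict: yes, KKT holds.

yes


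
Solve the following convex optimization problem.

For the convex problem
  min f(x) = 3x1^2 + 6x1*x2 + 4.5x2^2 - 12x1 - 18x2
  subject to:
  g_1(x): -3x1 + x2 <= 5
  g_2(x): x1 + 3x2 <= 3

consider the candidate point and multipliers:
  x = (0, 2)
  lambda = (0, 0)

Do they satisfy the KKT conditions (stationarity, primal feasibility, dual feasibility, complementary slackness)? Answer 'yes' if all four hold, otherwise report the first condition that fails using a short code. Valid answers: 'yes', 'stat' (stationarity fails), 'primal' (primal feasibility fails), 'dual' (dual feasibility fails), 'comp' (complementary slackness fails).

Gradient of f: grad f(x) = Q x + c = (0, 0)
Constraint values g_i(x) = a_i^T x - b_i:
  g_1((0, 2)) = -3
  g_2((0, 2)) = 3
Stationarity residual: grad f(x) + sum_i lambda_i a_i = (0, 0)
  -> stationarity OK
Primal feasibility (all g_i <= 0): FAILS
Dual feasibility (all lambda_i >= 0): OK
Complementary slackness (lambda_i * g_i(x) = 0 for all i): OK

Verdict: the first failing condition is primal_feasibility -> primal.

primal


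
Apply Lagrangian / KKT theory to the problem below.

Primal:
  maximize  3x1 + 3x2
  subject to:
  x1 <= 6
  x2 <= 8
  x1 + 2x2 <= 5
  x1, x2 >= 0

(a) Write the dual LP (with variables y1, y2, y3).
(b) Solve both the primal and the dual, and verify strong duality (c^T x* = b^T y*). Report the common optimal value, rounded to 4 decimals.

The standard primal-dual pair for 'max c^T x s.t. A x <= b, x >= 0' is:
  Dual:  min b^T y  s.t.  A^T y >= c,  y >= 0.

So the dual LP is:
  minimize  6y1 + 8y2 + 5y3
  subject to:
    y1 + y3 >= 3
    y2 + 2y3 >= 3
    y1, y2, y3 >= 0

Solving the primal: x* = (5, 0).
  primal value c^T x* = 15.
Solving the dual: y* = (0, 0, 3).
  dual value b^T y* = 15.
Strong duality: c^T x* = b^T y*. Confirmed.

15


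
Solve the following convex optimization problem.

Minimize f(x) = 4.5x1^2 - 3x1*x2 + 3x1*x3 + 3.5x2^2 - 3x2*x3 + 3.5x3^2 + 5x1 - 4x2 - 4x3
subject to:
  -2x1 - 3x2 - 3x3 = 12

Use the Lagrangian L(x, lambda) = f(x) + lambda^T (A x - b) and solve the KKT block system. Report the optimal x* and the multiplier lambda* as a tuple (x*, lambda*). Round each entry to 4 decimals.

Form the Lagrangian:
  L(x, lambda) = (1/2) x^T Q x + c^T x + lambda^T (A x - b)
Stationarity (grad_x L = 0): Q x + c + A^T lambda = 0.
Primal feasibility: A x = b.

This gives the KKT block system:
  [ Q   A^T ] [ x     ]   [-c ]
  [ A    0  ] [ lambda ] = [ b ]

Solving the linear system:
  x*      = (-1.6071, -1.9464, -0.9821)
  lambda* = (-3.2857)
  f(x*)   = 21.5536

x* = (-1.6071, -1.9464, -0.9821), lambda* = (-3.2857)


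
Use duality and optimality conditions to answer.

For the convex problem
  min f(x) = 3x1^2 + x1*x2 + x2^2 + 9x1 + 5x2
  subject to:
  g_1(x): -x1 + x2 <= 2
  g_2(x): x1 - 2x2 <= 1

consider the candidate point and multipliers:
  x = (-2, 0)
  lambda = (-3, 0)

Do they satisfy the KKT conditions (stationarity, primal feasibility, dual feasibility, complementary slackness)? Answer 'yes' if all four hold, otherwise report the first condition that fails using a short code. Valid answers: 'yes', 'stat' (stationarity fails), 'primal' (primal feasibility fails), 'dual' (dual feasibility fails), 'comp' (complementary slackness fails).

Gradient of f: grad f(x) = Q x + c = (-3, 3)
Constraint values g_i(x) = a_i^T x - b_i:
  g_1((-2, 0)) = 0
  g_2((-2, 0)) = -3
Stationarity residual: grad f(x) + sum_i lambda_i a_i = (0, 0)
  -> stationarity OK
Primal feasibility (all g_i <= 0): OK
Dual feasibility (all lambda_i >= 0): FAILS
Complementary slackness (lambda_i * g_i(x) = 0 for all i): OK

Verdict: the first failing condition is dual_feasibility -> dual.

dual


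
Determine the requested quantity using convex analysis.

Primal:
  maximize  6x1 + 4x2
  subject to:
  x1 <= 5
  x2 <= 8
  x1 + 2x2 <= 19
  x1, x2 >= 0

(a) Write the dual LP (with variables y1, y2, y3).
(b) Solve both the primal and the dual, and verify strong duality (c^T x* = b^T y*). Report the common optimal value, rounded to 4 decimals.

The standard primal-dual pair for 'max c^T x s.t. A x <= b, x >= 0' is:
  Dual:  min b^T y  s.t.  A^T y >= c,  y >= 0.

So the dual LP is:
  minimize  5y1 + 8y2 + 19y3
  subject to:
    y1 + y3 >= 6
    y2 + 2y3 >= 4
    y1, y2, y3 >= 0

Solving the primal: x* = (5, 7).
  primal value c^T x* = 58.
Solving the dual: y* = (4, 0, 2).
  dual value b^T y* = 58.
Strong duality: c^T x* = b^T y*. Confirmed.

58


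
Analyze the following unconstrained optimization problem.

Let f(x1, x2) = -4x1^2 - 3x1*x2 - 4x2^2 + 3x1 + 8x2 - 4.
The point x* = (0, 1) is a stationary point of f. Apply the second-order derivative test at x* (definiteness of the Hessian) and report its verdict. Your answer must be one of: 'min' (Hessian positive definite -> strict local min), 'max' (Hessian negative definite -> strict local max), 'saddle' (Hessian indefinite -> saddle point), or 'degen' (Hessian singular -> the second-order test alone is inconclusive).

Compute the Hessian H = grad^2 f:
  H = [[-8, -3], [-3, -8]]
Verify stationarity: grad f(x*) = H x* + g = (0, 0).
Eigenvalues of H: -11, -5.
Both eigenvalues < 0, so H is negative definite -> x* is a strict local max.

max


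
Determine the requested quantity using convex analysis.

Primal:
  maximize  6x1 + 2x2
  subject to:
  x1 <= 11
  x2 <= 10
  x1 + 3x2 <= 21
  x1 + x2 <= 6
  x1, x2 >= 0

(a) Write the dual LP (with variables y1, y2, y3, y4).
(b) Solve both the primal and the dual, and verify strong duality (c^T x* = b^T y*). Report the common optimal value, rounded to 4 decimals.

The standard primal-dual pair for 'max c^T x s.t. A x <= b, x >= 0' is:
  Dual:  min b^T y  s.t.  A^T y >= c,  y >= 0.

So the dual LP is:
  minimize  11y1 + 10y2 + 21y3 + 6y4
  subject to:
    y1 + y3 + y4 >= 6
    y2 + 3y3 + y4 >= 2
    y1, y2, y3, y4 >= 0

Solving the primal: x* = (6, 0).
  primal value c^T x* = 36.
Solving the dual: y* = (0, 0, 0, 6).
  dual value b^T y* = 36.
Strong duality: c^T x* = b^T y*. Confirmed.

36


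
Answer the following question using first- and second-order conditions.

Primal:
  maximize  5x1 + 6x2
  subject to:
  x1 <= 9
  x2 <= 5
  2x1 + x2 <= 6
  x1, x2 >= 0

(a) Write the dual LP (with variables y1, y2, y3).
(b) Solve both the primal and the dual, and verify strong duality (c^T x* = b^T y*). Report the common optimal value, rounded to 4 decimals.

The standard primal-dual pair for 'max c^T x s.t. A x <= b, x >= 0' is:
  Dual:  min b^T y  s.t.  A^T y >= c,  y >= 0.

So the dual LP is:
  minimize  9y1 + 5y2 + 6y3
  subject to:
    y1 + 2y3 >= 5
    y2 + y3 >= 6
    y1, y2, y3 >= 0

Solving the primal: x* = (0.5, 5).
  primal value c^T x* = 32.5.
Solving the dual: y* = (0, 3.5, 2.5).
  dual value b^T y* = 32.5.
Strong duality: c^T x* = b^T y*. Confirmed.

32.5


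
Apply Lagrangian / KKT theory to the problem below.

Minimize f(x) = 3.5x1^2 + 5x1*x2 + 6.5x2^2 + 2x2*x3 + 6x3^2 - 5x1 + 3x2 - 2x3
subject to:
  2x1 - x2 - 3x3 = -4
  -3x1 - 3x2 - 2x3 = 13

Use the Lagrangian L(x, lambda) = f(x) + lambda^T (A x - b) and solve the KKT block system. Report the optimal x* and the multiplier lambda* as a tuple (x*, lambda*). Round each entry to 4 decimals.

Form the Lagrangian:
  L(x, lambda) = (1/2) x^T Q x + c^T x + lambda^T (A x - b)
Stationarity (grad_x L = 0): Q x + c + A^T lambda = 0.
Primal feasibility: A x = b.

This gives the KKT block system:
  [ Q   A^T ] [ x     ]   [-c ]
  [ A    0  ] [ lambda ] = [ b ]

Solving the linear system:
  x*      = (-3.2137, -0.746, -0.5604)
  lambda* = (2.4461, -8.7779)
  f(x*)   = 69.4241

x* = (-3.2137, -0.746, -0.5604), lambda* = (2.4461, -8.7779)


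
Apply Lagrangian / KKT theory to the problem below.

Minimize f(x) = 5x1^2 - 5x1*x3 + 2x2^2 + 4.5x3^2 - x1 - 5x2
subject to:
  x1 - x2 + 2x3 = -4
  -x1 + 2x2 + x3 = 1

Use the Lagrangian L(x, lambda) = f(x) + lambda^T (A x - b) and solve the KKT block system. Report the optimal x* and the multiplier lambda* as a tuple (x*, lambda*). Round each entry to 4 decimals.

Form the Lagrangian:
  L(x, lambda) = (1/2) x^T Q x + c^T x + lambda^T (A x - b)
Stationarity (grad_x L = 0): Q x + c + A^T lambda = 0.
Primal feasibility: A x = b.

This gives the KKT block system:
  [ Q   A^T ] [ x     ]   [-c ]
  [ A    0  ] [ lambda ] = [ b ]

Solving the linear system:
  x*      = (-0.6087, 0.8348, -1.2783)
  lambda* = (3.0522, 2.3565)
  f(x*)   = 3.1435

x* = (-0.6087, 0.8348, -1.2783), lambda* = (3.0522, 2.3565)


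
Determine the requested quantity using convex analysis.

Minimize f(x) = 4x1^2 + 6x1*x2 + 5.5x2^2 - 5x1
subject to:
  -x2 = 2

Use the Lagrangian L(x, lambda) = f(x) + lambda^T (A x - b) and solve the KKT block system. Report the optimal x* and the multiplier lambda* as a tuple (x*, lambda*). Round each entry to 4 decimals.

Form the Lagrangian:
  L(x, lambda) = (1/2) x^T Q x + c^T x + lambda^T (A x - b)
Stationarity (grad_x L = 0): Q x + c + A^T lambda = 0.
Primal feasibility: A x = b.

This gives the KKT block system:
  [ Q   A^T ] [ x     ]   [-c ]
  [ A    0  ] [ lambda ] = [ b ]

Solving the linear system:
  x*      = (2.125, -2)
  lambda* = (-9.25)
  f(x*)   = 3.9375

x* = (2.125, -2), lambda* = (-9.25)


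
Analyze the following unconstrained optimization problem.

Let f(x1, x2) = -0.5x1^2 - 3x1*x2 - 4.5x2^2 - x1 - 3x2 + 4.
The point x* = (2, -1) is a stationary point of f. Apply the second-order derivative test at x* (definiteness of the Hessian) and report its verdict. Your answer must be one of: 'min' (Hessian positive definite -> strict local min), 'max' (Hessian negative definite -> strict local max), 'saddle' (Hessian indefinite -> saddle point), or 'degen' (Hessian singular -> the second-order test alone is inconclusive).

Compute the Hessian H = grad^2 f:
  H = [[-1, -3], [-3, -9]]
Verify stationarity: grad f(x*) = H x* + g = (0, 0).
Eigenvalues of H: -10, 0.
H has a zero eigenvalue (singular; negative semidefinite but not definite), so H is neither positive definite, negative definite, nor indefinite. The second-order test alone is inconclusive -> degen.
(Indeed, f is constant along the null direction of H through x*, so x* is not a strict local extremum.)

degen


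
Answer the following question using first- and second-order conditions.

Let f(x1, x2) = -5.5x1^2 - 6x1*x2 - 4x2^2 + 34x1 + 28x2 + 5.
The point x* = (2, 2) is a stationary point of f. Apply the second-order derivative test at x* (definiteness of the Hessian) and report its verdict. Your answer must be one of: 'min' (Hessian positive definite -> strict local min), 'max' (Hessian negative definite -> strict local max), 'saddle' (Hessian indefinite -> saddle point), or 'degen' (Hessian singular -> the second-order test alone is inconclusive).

Compute the Hessian H = grad^2 f:
  H = [[-11, -6], [-6, -8]]
Verify stationarity: grad f(x*) = H x* + g = (0, 0).
Eigenvalues of H: -15.6847, -3.3153.
Both eigenvalues < 0, so H is negative definite -> x* is a strict local max.

max
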